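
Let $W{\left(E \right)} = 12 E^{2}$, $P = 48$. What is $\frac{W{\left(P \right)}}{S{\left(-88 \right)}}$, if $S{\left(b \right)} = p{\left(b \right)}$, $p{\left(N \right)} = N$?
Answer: $- \frac{3456}{11} \approx -314.18$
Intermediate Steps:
$S{\left(b \right)} = b$
$\frac{W{\left(P \right)}}{S{\left(-88 \right)}} = \frac{12 \cdot 48^{2}}{-88} = 12 \cdot 2304 \left(- \frac{1}{88}\right) = 27648 \left(- \frac{1}{88}\right) = - \frac{3456}{11}$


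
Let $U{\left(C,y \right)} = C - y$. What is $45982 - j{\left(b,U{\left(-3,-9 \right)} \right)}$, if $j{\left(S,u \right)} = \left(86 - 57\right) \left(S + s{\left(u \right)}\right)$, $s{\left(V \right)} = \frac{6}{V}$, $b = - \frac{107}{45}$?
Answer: $\frac{2070988}{45} \approx 46022.0$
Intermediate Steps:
$b = - \frac{107}{45}$ ($b = \left(-107\right) \frac{1}{45} = - \frac{107}{45} \approx -2.3778$)
$j{\left(S,u \right)} = 29 S + \frac{174}{u}$ ($j{\left(S,u \right)} = \left(86 - 57\right) \left(S + \frac{6}{u}\right) = 29 \left(S + \frac{6}{u}\right) = 29 S + \frac{174}{u}$)
$45982 - j{\left(b,U{\left(-3,-9 \right)} \right)} = 45982 - \left(29 \left(- \frac{107}{45}\right) + \frac{174}{-3 - -9}\right) = 45982 - \left(- \frac{3103}{45} + \frac{174}{-3 + 9}\right) = 45982 - \left(- \frac{3103}{45} + \frac{174}{6}\right) = 45982 - \left(- \frac{3103}{45} + 174 \cdot \frac{1}{6}\right) = 45982 - \left(- \frac{3103}{45} + 29\right) = 45982 - - \frac{1798}{45} = 45982 + \frac{1798}{45} = \frac{2070988}{45}$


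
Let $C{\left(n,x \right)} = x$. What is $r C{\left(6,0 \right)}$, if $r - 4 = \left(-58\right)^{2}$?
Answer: $0$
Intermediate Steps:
$r = 3368$ ($r = 4 + \left(-58\right)^{2} = 4 + 3364 = 3368$)
$r C{\left(6,0 \right)} = 3368 \cdot 0 = 0$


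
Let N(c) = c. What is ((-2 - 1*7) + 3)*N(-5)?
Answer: 30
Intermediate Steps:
((-2 - 1*7) + 3)*N(-5) = ((-2 - 1*7) + 3)*(-5) = ((-2 - 7) + 3)*(-5) = (-9 + 3)*(-5) = -6*(-5) = 30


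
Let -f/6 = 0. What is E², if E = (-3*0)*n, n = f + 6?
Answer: 0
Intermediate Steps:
f = 0 (f = -6*0 = 0)
n = 6 (n = 0 + 6 = 6)
E = 0 (E = -3*0*6 = 0*6 = 0)
E² = 0² = 0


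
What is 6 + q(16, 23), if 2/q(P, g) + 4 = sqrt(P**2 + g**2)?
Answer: 4622/769 + 2*sqrt(785)/769 ≈ 6.0833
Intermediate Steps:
q(P, g) = 2/(-4 + sqrt(P**2 + g**2))
6 + q(16, 23) = 6 + 2/(-4 + sqrt(16**2 + 23**2)) = 6 + 2/(-4 + sqrt(256 + 529)) = 6 + 2/(-4 + sqrt(785))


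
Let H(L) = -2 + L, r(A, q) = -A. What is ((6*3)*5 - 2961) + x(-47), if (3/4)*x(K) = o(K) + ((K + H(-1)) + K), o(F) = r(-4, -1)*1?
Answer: -2995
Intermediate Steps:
o(F) = 4 (o(F) = -1*(-4)*1 = 4*1 = 4)
x(K) = 4/3 + 8*K/3 (x(K) = 4*(4 + ((K + (-2 - 1)) + K))/3 = 4*(4 + ((K - 3) + K))/3 = 4*(4 + ((-3 + K) + K))/3 = 4*(4 + (-3 + 2*K))/3 = 4*(1 + 2*K)/3 = 4/3 + 8*K/3)
((6*3)*5 - 2961) + x(-47) = ((6*3)*5 - 2961) + (4/3 + (8/3)*(-47)) = (18*5 - 2961) + (4/3 - 376/3) = (90 - 2961) - 124 = -2871 - 124 = -2995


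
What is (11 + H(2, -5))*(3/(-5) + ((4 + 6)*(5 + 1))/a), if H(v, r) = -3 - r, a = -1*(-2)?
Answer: 1911/5 ≈ 382.20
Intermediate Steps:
a = 2
(11 + H(2, -5))*(3/(-5) + ((4 + 6)*(5 + 1))/a) = (11 + (-3 - 1*(-5)))*(3/(-5) + ((4 + 6)*(5 + 1))/2) = (11 + (-3 + 5))*(3*(-⅕) + (10*6)*(½)) = (11 + 2)*(-⅗ + 60*(½)) = 13*(-⅗ + 30) = 13*(147/5) = 1911/5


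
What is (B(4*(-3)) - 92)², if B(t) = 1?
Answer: 8281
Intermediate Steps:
(B(4*(-3)) - 92)² = (1 - 92)² = (-91)² = 8281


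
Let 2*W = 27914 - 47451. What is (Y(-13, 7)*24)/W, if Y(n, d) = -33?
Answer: 1584/19537 ≈ 0.081077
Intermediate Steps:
W = -19537/2 (W = (27914 - 47451)/2 = (1/2)*(-19537) = -19537/2 ≈ -9768.5)
(Y(-13, 7)*24)/W = (-33*24)/(-19537/2) = -792*(-2/19537) = 1584/19537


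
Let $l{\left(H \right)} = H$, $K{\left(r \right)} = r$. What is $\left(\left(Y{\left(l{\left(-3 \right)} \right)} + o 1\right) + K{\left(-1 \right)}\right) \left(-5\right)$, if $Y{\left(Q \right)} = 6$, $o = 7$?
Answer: $-60$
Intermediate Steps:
$\left(\left(Y{\left(l{\left(-3 \right)} \right)} + o 1\right) + K{\left(-1 \right)}\right) \left(-5\right) = \left(\left(6 + 7 \cdot 1\right) - 1\right) \left(-5\right) = \left(\left(6 + 7\right) - 1\right) \left(-5\right) = \left(13 - 1\right) \left(-5\right) = 12 \left(-5\right) = -60$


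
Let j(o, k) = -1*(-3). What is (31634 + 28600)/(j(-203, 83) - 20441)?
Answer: -30117/10219 ≈ -2.9472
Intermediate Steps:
j(o, k) = 3
(31634 + 28600)/(j(-203, 83) - 20441) = (31634 + 28600)/(3 - 20441) = 60234/(-20438) = 60234*(-1/20438) = -30117/10219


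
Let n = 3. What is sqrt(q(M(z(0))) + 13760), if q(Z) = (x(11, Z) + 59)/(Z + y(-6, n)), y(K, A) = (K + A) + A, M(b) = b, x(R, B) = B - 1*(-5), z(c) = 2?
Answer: sqrt(13793) ≈ 117.44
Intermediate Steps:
x(R, B) = 5 + B (x(R, B) = B + 5 = 5 + B)
y(K, A) = K + 2*A (y(K, A) = (A + K) + A = K + 2*A)
q(Z) = (64 + Z)/Z (q(Z) = ((5 + Z) + 59)/(Z + (-6 + 2*3)) = (64 + Z)/(Z + (-6 + 6)) = (64 + Z)/(Z + 0) = (64 + Z)/Z)
sqrt(q(M(z(0))) + 13760) = sqrt((64 + 2)/2 + 13760) = sqrt((1/2)*66 + 13760) = sqrt(33 + 13760) = sqrt(13793)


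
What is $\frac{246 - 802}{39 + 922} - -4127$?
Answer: $\frac{3965491}{961} \approx 4126.4$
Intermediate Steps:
$\frac{246 - 802}{39 + 922} - -4127 = - \frac{556}{961} + 4127 = \frac{3965491}{961}$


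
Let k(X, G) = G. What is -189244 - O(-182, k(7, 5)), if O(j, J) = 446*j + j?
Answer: -107890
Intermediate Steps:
O(j, J) = 447*j
-189244 - O(-182, k(7, 5)) = -189244 - 447*(-182) = -189244 - 1*(-81354) = -189244 + 81354 = -107890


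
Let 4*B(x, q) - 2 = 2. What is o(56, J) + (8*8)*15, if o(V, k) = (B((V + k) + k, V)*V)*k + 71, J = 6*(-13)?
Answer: -3337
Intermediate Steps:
B(x, q) = 1 (B(x, q) = ½ + (¼)*2 = ½ + ½ = 1)
J = -78
o(V, k) = 71 + V*k (o(V, k) = (1*V)*k + 71 = V*k + 71 = 71 + V*k)
o(56, J) + (8*8)*15 = (71 + 56*(-78)) + (8*8)*15 = (71 - 4368) + 64*15 = -4297 + 960 = -3337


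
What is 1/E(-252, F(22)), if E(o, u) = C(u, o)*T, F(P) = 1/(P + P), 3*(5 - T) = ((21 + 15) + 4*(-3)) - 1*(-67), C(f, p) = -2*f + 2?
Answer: -33/1634 ≈ -0.020196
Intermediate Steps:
C(f, p) = 2 - 2*f
T = -76/3 (T = 5 - (((21 + 15) + 4*(-3)) - 1*(-67))/3 = 5 - ((36 - 12) + 67)/3 = 5 - (24 + 67)/3 = 5 - 1/3*91 = 5 - 91/3 = -76/3 ≈ -25.333)
F(P) = 1/(2*P)
E(o, u) = -152/3 + 152*u/3 (E(o, u) = (2 - 2*u)*(-76/3) = -152/3 + 152*u/3)
1/E(-252, F(22)) = 1/(-152/3 + 152*((1/2)/22)/3) = 1/(-152/3 + 152*((1/2)*(1/22))/3) = 1/(-152/3 + (152/3)*(1/44)) = 1/(-152/3 + 38/33) = 1/(-1634/33) = -33/1634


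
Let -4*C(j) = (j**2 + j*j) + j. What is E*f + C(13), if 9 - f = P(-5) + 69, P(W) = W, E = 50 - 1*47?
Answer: -1011/4 ≈ -252.75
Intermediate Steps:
E = 3 (E = 50 - 47 = 3)
f = -55 (f = 9 - (-5 + 69) = 9 - 1*64 = 9 - 64 = -55)
C(j) = -j**2/2 - j/4 (C(j) = -((j**2 + j*j) + j)/4 = -((j**2 + j**2) + j)/4 = -(2*j**2 + j)/4 = -(j + 2*j**2)/4 = -j**2/2 - j/4)
E*f + C(13) = 3*(-55) - 1/4*13*(1 + 2*13) = -165 - 1/4*13*(1 + 26) = -165 - 1/4*13*27 = -165 - 351/4 = -1011/4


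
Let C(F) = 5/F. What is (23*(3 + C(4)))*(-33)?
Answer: -12903/4 ≈ -3225.8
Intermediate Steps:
(23*(3 + C(4)))*(-33) = (23*(3 + 5/4))*(-33) = (23*(17/4))*(-33) = (391/4)*(-33) = -12903/4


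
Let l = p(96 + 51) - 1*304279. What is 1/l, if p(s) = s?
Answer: -1/304132 ≈ -3.2880e-6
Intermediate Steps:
l = -304132 (l = (96 + 51) - 1*304279 = 147 - 304279 = -304132)
1/l = 1/(-304132) = -1/304132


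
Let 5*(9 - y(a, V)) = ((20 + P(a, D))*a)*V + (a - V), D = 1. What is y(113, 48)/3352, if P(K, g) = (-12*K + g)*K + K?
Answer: 207443587/4190 ≈ 49509.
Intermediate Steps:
P(K, g) = K + K*(g - 12*K) (P(K, g) = (g - 12*K)*K + K = K*(g - 12*K) + K = K + K*(g - 12*K))
y(a, V) = 9 - a/5 + V/5 - V*a*(20 + a*(2 - 12*a))/5 (y(a, V) = 9 - (((20 + a*(1 + 1 - 12*a))*a)*V + (a - V))/5 = 9 - (((20 + a*(2 - 12*a))*a)*V + (a - V))/5 = 9 - ((a*(20 + a*(2 - 12*a)))*V + (a - V))/5 = 9 - (V*a*(20 + a*(2 - 12*a)) + (a - V))/5 = 9 - (a - V + V*a*(20 + a*(2 - 12*a)))/5 = 9 + (-a/5 + V/5 - V*a*(20 + a*(2 - 12*a))/5) = 9 - a/5 + V/5 - V*a*(20 + a*(2 - 12*a))/5)
y(113, 48)/3352 = (9 - ⅕*113 + (⅕)*48 - 4*48*113 + (⅖)*48*113²*(-1 + 6*113))/3352 = (9 - 113/5 + 48/5 - 21696 + (⅖)*48*12769*(-1 + 678))*(1/3352) = (9 - 113/5 + 48/5 - 21696 + (⅖)*48*12769*677)*(1/3352) = (9 - 113/5 + 48/5 - 21696 + 829882848/5)*(1/3352) = (829774348/5)*(1/3352) = 207443587/4190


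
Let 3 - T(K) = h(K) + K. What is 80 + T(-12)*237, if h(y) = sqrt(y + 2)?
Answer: 3635 - 237*I*sqrt(10) ≈ 3635.0 - 749.46*I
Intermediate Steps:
h(y) = sqrt(2 + y)
T(K) = 3 - K - sqrt(2 + K) (T(K) = 3 - (sqrt(2 + K) + K) = 3 - (K + sqrt(2 + K)) = 3 + (-K - sqrt(2 + K)) = 3 - K - sqrt(2 + K))
80 + T(-12)*237 = 80 + (3 - 1*(-12) - sqrt(2 - 12))*237 = 80 + (3 + 12 - sqrt(-10))*237 = 80 + (3 + 12 - I*sqrt(10))*237 = 80 + (15 - I*sqrt(10))*237 = 80 + (3555 - 237*I*sqrt(10)) = 3635 - 237*I*sqrt(10)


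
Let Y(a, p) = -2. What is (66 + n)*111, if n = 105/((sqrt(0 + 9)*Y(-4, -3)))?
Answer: 10767/2 ≈ 5383.5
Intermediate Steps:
n = -35/2 (n = 105/((sqrt(0 + 9)*(-2))) = 105/((sqrt(9)*(-2))) = 105/((3*(-2))) = 105/(-6) = 105*(-1/6) = -35/2 ≈ -17.500)
(66 + n)*111 = (66 - 35/2)*111 = (97/2)*111 = 10767/2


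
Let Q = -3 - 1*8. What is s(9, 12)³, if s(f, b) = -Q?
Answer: 1331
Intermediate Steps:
Q = -11 (Q = -3 - 8 = -11)
s(f, b) = 11 (s(f, b) = -1*(-11) = 11)
s(9, 12)³ = 11³ = 1331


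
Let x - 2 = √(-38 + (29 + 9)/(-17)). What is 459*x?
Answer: 918 + 162*I*√323 ≈ 918.0 + 2911.5*I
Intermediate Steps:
x = 2 + 6*I*√323/17 (x = 2 + √(-38 + (29 + 9)/(-17)) = 2 + √(-38 + 38*(-1/17)) = 2 + √(-38 - 38/17) = 2 + √(-684/17) = 2 + 6*I*√323/17 ≈ 2.0 + 6.3431*I)
459*x = 459*(2 + 6*I*√323/17) = 918 + 162*I*√323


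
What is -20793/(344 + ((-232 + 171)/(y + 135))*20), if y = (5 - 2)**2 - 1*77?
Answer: -464377/7276 ≈ -63.823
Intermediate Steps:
y = -68 (y = 3**2 - 77 = 9 - 77 = -68)
-20793/(344 + ((-232 + 171)/(y + 135))*20) = -20793/(344 + ((-232 + 171)/(-68 + 135))*20) = -20793/(344 - 61/67*20) = -20793/(344 - 1220/67) = -20793/21828/67 = -20793*67/21828 = -464377/7276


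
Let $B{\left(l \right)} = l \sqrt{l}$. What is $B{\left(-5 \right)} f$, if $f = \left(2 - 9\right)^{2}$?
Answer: $- 245 i \sqrt{5} \approx - 547.84 i$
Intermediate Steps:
$B{\left(l \right)} = l^{\frac{3}{2}}$
$f = 49$ ($f = \left(-7\right)^{2} = 49$)
$B{\left(-5 \right)} f = \left(-5\right)^{\frac{3}{2}} \cdot 49 = - 5 i \sqrt{5} \cdot 49 = - 245 i \sqrt{5}$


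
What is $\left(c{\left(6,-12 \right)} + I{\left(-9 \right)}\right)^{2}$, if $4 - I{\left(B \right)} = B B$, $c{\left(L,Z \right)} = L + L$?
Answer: $4225$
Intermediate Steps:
$c{\left(L,Z \right)} = 2 L$
$I{\left(B \right)} = 4 - B^{2}$ ($I{\left(B \right)} = 4 - B B = 4 - B^{2}$)
$\left(c{\left(6,-12 \right)} + I{\left(-9 \right)}\right)^{2} = \left(2 \cdot 6 + \left(4 - \left(-9\right)^{2}\right)\right)^{2} = \left(12 + \left(4 - 81\right)\right)^{2} = \left(12 - 77\right)^{2} = \left(-65\right)^{2} = 4225$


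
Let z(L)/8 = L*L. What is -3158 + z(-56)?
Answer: 21930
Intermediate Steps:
z(L) = 8*L**2 (z(L) = 8*(L*L) = 8*L**2)
-3158 + z(-56) = -3158 + 8*(-56)**2 = -3158 + 8*3136 = -3158 + 25088 = 21930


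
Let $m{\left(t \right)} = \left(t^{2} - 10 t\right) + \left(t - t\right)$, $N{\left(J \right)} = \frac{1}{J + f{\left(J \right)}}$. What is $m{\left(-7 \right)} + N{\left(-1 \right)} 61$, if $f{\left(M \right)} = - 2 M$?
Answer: $180$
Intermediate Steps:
$N{\left(J \right)} = - \frac{1}{J}$ ($N{\left(J \right)} = \frac{1}{J - 2 J} = \frac{1}{\left(-1\right) J} = - \frac{1}{J}$)
$m{\left(t \right)} = t^{2} - 10 t$ ($m{\left(t \right)} = \left(t^{2} - 10 t\right) + 0 = t^{2} - 10 t$)
$m{\left(-7 \right)} + N{\left(-1 \right)} 61 = - 7 \left(-10 - 7\right) + - \frac{1}{-1} \cdot 61 = \left(-7\right) \left(-17\right) + \left(-1\right) \left(-1\right) 61 = 119 + 1 \cdot 61 = 119 + 61 = 180$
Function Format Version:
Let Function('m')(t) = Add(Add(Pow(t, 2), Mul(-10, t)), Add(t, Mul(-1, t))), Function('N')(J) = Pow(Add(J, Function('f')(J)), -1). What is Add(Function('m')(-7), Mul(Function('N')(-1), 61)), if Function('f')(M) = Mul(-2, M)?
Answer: 180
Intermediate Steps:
Function('N')(J) = Mul(-1, Pow(J, -1)) (Function('N')(J) = Pow(Add(J, Mul(-2, J)), -1) = Pow(Mul(-1, J), -1) = Mul(-1, Pow(J, -1)))
Function('m')(t) = Add(Pow(t, 2), Mul(-10, t)) (Function('m')(t) = Add(Add(Pow(t, 2), Mul(-10, t)), 0) = Add(Pow(t, 2), Mul(-10, t)))
Add(Function('m')(-7), Mul(Function('N')(-1), 61)) = Add(Mul(-7, Add(-10, -7)), Mul(Mul(-1, Pow(-1, -1)), 61)) = Add(Mul(-7, -17), Mul(Mul(-1, -1), 61)) = Add(119, Mul(1, 61)) = Add(119, 61) = 180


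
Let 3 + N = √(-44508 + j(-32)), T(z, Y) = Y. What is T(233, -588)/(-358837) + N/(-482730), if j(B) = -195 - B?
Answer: 94973917/57740461670 - I*√44671/482730 ≈ 0.0016448 - 0.00043783*I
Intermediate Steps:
N = -3 + I*√44671 (N = -3 + √(-44508 + (-195 - 1*(-32))) = -3 + √(-44508 + (-195 + 32)) = -3 + √(-44508 - 163) = -3 + √(-44671) = -3 + I*√44671 ≈ -3.0 + 211.36*I)
T(233, -588)/(-358837) + N/(-482730) = -588/(-358837) + (-3 + I*√44671)/(-482730) = -588*(-1/358837) + (-3 + I*√44671)*(-1/482730) = 588/358837 + (1/160910 - I*√44671/482730) = 94973917/57740461670 - I*√44671/482730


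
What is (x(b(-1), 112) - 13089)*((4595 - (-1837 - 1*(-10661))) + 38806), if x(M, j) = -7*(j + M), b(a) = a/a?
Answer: -479928760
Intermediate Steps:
b(a) = 1
x(M, j) = -7*M - 7*j (x(M, j) = -7*(M + j) = -7*M - 7*j)
(x(b(-1), 112) - 13089)*((4595 - (-1837 - 1*(-10661))) + 38806) = ((-7*1 - 7*112) - 13089)*((4595 - (-1837 - 1*(-10661))) + 38806) = ((-7 - 784) - 13089)*((4595 - (-1837 + 10661)) + 38806) = (-791 - 13089)*((4595 - 1*8824) + 38806) = -13880*((4595 - 8824) + 38806) = -13880*(-4229 + 38806) = -13880*34577 = -479928760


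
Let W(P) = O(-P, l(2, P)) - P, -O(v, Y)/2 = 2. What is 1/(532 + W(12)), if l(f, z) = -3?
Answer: 1/516 ≈ 0.0019380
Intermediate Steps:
O(v, Y) = -4 (O(v, Y) = -2*2 = -4)
W(P) = -4 - P
1/(532 + W(12)) = 1/(532 + (-4 - 1*12)) = 1/(532 + (-4 - 12)) = 1/(532 - 16) = 1/516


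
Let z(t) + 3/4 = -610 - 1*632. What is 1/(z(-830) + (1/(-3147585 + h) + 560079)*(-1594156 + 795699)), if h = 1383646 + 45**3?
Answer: -304148/136014681252865997 ≈ -2.2361e-12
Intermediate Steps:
h = 1474771 (h = 1383646 + 91125 = 1474771)
z(t) = -4971/4 (z(t) = -3/4 + (-610 - 1*632) = -3/4 + (-610 - 632) = -3/4 - 1242 = -4971/4)
1/(z(-830) + (1/(-3147585 + h) + 560079)*(-1594156 + 795699)) = 1/(-4971/4 + (1/(-3147585 + 1474771) + 560079)*(-1594156 + 795699)) = 1/(-4971/4 + (1/(-1672814) + 560079)*(-798457)) = 1/(-4971/4 + (-1/1672814 + 560079)*(-798457)) = 1/(-4971/4 + (936907992305/1672814)*(-798457)) = 1/(-4971/4 - 68007340437443035/152074) = 1/(-136014681252865997/304148) = -304148/136014681252865997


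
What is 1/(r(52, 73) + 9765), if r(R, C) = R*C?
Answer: 1/13561 ≈ 7.3741e-5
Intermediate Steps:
r(R, C) = C*R
1/(r(52, 73) + 9765) = 1/(73*52 + 9765) = 1/(3796 + 9765) = 1/13561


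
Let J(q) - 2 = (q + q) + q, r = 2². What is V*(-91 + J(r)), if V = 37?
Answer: -2849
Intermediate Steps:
r = 4
J(q) = 2 + 3*q (J(q) = 2 + ((q + q) + q) = 2 + (2*q + q) = 2 + 3*q)
V*(-91 + J(r)) = 37*(-91 + (2 + 3*4)) = 37*(-91 + (2 + 12)) = 37*(-91 + 14) = 37*(-77) = -2849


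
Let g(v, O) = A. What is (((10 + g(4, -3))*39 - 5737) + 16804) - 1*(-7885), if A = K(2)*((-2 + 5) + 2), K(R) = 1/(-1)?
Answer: 19147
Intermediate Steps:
K(R) = -1
A = -5 (A = -((-2 + 5) + 2) = -(3 + 2) = -1*5 = -5)
g(v, O) = -5
(((10 + g(4, -3))*39 - 5737) + 16804) - 1*(-7885) = (((10 - 5)*39 - 5737) + 16804) - 1*(-7885) = ((5*39 - 5737) + 16804) + 7885 = ((195 - 5737) + 16804) + 7885 = (-5542 + 16804) + 7885 = 11262 + 7885 = 19147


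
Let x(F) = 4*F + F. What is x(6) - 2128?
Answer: -2098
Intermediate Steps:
x(F) = 5*F
x(6) - 2128 = 5*6 - 2128 = 30 - 2128 = -2098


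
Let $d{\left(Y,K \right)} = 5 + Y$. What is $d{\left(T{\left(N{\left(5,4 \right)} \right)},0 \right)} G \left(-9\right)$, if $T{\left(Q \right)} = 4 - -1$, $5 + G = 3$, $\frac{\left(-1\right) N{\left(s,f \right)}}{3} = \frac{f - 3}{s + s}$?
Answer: $180$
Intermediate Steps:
$N{\left(s,f \right)} = - \frac{3 \left(-3 + f\right)}{2 s}$ ($N{\left(s,f \right)} = - 3 \frac{f - 3}{s + s} = - 3 \frac{-3 + f}{2 s} = - \frac{3 \left(-3 + f\right)}{2 s}$)
$G = -2$ ($G = -5 + 3 = -2$)
$T{\left(Q \right)} = 5$ ($T{\left(Q \right)} = 4 + 1 = 5$)
$d{\left(T{\left(N{\left(5,4 \right)} \right)},0 \right)} G \left(-9\right) = \left(5 + 5\right) \left(\left(-2\right) \left(-9\right)\right) = 10 \cdot 18 = 180$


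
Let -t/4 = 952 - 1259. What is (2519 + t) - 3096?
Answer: 651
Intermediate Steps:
t = 1228 (t = -4*(952 - 1259) = -4*(-307) = 1228)
(2519 + t) - 3096 = (2519 + 1228) - 3096 = 3747 - 3096 = 651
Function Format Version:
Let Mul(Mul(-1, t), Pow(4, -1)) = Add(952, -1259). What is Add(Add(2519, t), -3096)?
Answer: 651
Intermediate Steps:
t = 1228 (t = Mul(-4, Add(952, -1259)) = Mul(-4, -307) = 1228)
Add(Add(2519, t), -3096) = Add(Add(2519, 1228), -3096) = Add(3747, -3096) = 651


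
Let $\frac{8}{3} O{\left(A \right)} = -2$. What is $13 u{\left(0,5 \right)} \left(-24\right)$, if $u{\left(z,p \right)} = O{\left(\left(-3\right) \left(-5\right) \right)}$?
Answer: $234$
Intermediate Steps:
$O{\left(A \right)} = - \frac{3}{4}$ ($O{\left(A \right)} = \frac{3}{8} \left(-2\right) = - \frac{3}{4}$)
$u{\left(z,p \right)} = - \frac{3}{4}$
$13 u{\left(0,5 \right)} \left(-24\right) = 13 \left(- \frac{3}{4}\right) \left(-24\right) = \left(- \frac{39}{4}\right) \left(-24\right) = 234$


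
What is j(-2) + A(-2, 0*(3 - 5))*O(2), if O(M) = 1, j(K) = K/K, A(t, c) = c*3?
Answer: 1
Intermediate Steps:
A(t, c) = 3*c
j(K) = 1
j(-2) + A(-2, 0*(3 - 5))*O(2) = 1 + (3*(0*(3 - 5)))*1 = 1 + (3*(0*(-2)))*1 = 1 + (3*0)*1 = 1 + 0*1 = 1 + 0 = 1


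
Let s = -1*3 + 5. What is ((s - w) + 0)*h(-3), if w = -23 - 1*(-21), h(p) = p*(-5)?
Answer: 60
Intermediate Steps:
s = 2 (s = -3 + 5 = 2)
h(p) = -5*p
w = -2 (w = -23 + 21 = -2)
((s - w) + 0)*h(-3) = ((2 - 1*(-2)) + 0)*(-5*(-3)) = ((2 + 2) + 0)*15 = (4 + 0)*15 = 4*15 = 60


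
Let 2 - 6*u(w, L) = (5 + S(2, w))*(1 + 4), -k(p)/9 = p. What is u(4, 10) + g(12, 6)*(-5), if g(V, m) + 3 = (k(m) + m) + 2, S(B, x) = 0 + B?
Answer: 479/2 ≈ 239.50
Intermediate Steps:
k(p) = -9*p
S(B, x) = B
u(w, L) = -11/2 (u(w, L) = ⅓ - (5 + 2)*(1 + 4)/6 = ⅓ - 7*5/6 = ⅓ - ⅙*35 = ⅓ - 35/6 = -11/2)
g(V, m) = -1 - 8*m (g(V, m) = -3 + ((-9*m + m) + 2) = -3 + (-8*m + 2) = -3 + (2 - 8*m) = -1 - 8*m)
u(4, 10) + g(12, 6)*(-5) = -11/2 + (-1 - 8*6)*(-5) = -11/2 + (-1 - 48)*(-5) = -11/2 - 49*(-5) = -11/2 + 245 = 479/2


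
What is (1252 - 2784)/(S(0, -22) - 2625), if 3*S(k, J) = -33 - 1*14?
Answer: 2298/3961 ≈ 0.58016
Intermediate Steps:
S(k, J) = -47/3 (S(k, J) = (-33 - 1*14)/3 = (-33 - 14)/3 = (⅓)*(-47) = -47/3)
(1252 - 2784)/(S(0, -22) - 2625) = (1252 - 2784)/(-47/3 - 2625) = -1532/(-7922/3) = -1532*(-3/7922) = 2298/3961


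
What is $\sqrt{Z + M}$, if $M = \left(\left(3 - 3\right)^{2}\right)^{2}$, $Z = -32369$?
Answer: $i \sqrt{32369} \approx 179.91 i$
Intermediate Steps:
$M = 0$ ($M = \left(0^{2}\right)^{2} = 0^{2} = 0$)
$\sqrt{Z + M} = \sqrt{-32369 + 0} = \sqrt{-32369} = i \sqrt{32369}$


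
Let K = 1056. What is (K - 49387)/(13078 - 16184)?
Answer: 48331/3106 ≈ 15.561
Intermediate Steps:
(K - 49387)/(13078 - 16184) = (1056 - 49387)/(13078 - 16184) = -48331/(-3106) = -48331*(-1/3106) = 48331/3106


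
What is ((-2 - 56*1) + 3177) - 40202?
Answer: -37083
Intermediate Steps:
((-2 - 56*1) + 3177) - 40202 = ((-2 - 56) + 3177) - 40202 = (-58 + 3177) - 40202 = 3119 - 40202 = -37083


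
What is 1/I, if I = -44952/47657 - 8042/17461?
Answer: -832138877/1168164466 ≈ -0.71235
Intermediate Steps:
I = -1168164466/832138877 (I = -44952*1/47657 - 8042*1/17461 = -44952/47657 - 8042/17461 = -1168164466/832138877 ≈ -1.4038)
1/I = 1/(-1168164466/832138877) = -832138877/1168164466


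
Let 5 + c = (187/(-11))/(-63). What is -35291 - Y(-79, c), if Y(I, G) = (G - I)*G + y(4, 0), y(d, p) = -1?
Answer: -138671668/3969 ≈ -34939.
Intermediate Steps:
c = -298/63 (c = -5 + (187/(-11))/(-63) = -5 + (187*(-1/11))*(-1/63) = -5 - 17*(-1/63) = -5 + 17/63 = -298/63 ≈ -4.7302)
Y(I, G) = -1 + G*(G - I) (Y(I, G) = (G - I)*G - 1 = G*(G - I) - 1 = -1 + G*(G - I))
-35291 - Y(-79, c) = -35291 - (-1 + (-298/63)² - 1*(-298/63)*(-79)) = -35291 - (-1 + 88804/3969 - 23542/63) = -35291 - 1*(-1398311/3969) = -35291 + 1398311/3969 = -138671668/3969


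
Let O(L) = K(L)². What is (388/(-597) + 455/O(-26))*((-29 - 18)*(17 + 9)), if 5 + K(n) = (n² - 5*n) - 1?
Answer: 30311510203/38208000 ≈ 793.33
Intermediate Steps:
K(n) = -6 + n² - 5*n (K(n) = -5 + ((n² - 5*n) - 1) = -5 + (-1 + n² - 5*n) = -6 + n² - 5*n)
O(L) = (-6 + L² - 5*L)²
(388/(-597) + 455/O(-26))*((-29 - 18)*(17 + 9)) = (388/(-597) + 455/((6 - 1*(-26)² + 5*(-26))²))*((-29 - 18)*(17 + 9)) = (388*(-1/597) + 455/((6 - 1*676 - 130)²))*(-47*26) = (-388/597 + 455/((6 - 676 - 130)²))*(-1222) = (-388/597 + 455/((-800)²))*(-1222) = (-388/597 + 455/640000)*(-1222) = (-388/597 + 455*(1/640000))*(-1222) = (-388/597 + 91/128000)*(-1222) = -49609673/76416000*(-1222) = 30311510203/38208000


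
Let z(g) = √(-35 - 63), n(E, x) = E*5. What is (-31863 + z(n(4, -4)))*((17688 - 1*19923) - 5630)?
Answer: 250602495 - 55055*I*√2 ≈ 2.506e+8 - 77860.0*I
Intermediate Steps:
n(E, x) = 5*E
z(g) = 7*I*√2 (z(g) = √(-98) = 7*I*√2)
(-31863 + z(n(4, -4)))*((17688 - 1*19923) - 5630) = (-31863 + 7*I*√2)*((17688 - 1*19923) - 5630) = (-31863 + 7*I*√2)*((17688 - 19923) - 5630) = (-31863 + 7*I*√2)*(-2235 - 5630) = (-31863 + 7*I*√2)*(-7865) = 250602495 - 55055*I*√2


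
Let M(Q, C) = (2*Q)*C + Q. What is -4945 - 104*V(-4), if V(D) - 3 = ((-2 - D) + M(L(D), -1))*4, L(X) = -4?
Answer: -7753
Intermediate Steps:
M(Q, C) = Q + 2*C*Q (M(Q, C) = 2*C*Q + Q = Q + 2*C*Q)
V(D) = 11 - 4*D (V(D) = 3 + ((-2 - D) - 4*(1 + 2*(-1)))*4 = 3 + ((-2 - D) - 4*(1 - 2))*4 = 3 + ((-2 - D) - 4*(-1))*4 = 3 + ((-2 - D) + 4)*4 = 3 + (2 - D)*4 = 3 + (8 - 4*D) = 11 - 4*D)
-4945 - 104*V(-4) = -4945 - 104*(11 - 4*(-4)) = -4945 - 104*(11 + 16) = -4945 - 104*27 = -4945 - 2808 = -7753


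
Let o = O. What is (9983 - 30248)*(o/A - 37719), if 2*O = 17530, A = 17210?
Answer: 2630945066925/3442 ≈ 7.6436e+8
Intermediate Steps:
O = 8765 (O = (½)*17530 = 8765)
o = 8765
(9983 - 30248)*(o/A - 37719) = (9983 - 30248)*(8765/17210 - 37719) = -20265*(8765*(1/17210) - 37719) = -20265*(1753/3442 - 37719) = -20265*(-129827045/3442) = 2630945066925/3442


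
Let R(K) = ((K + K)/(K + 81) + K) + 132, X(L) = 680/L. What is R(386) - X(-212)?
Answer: 12941324/24751 ≈ 522.86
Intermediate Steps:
R(K) = 132 + K + 2*K/(81 + K) (R(K) = ((2*K)/(81 + K) + K) + 132 = (2*K/(81 + K) + K) + 132 = (K + 2*K/(81 + K)) + 132 = 132 + K + 2*K/(81 + K))
R(386) - X(-212) = (10692 + 386**2 + 215*386)/(81 + 386) - 680/(-212) = (10692 + 148996 + 82990)/467 - 680*(-1)/212 = (1/467)*242678 - 1*(-170/53) = 242678/467 + 170/53 = 12941324/24751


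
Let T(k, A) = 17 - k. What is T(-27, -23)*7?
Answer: 308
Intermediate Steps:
T(-27, -23)*7 = (17 - 1*(-27))*7 = (17 + 27)*7 = 44*7 = 308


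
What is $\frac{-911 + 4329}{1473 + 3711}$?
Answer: $\frac{1709}{2592} \approx 0.65934$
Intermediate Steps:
$\frac{-911 + 4329}{1473 + 3711} = \frac{3418}{5184} = 3418 \cdot \frac{1}{5184} = \frac{1709}{2592}$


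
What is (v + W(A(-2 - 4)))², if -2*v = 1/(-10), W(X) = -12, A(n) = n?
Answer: 57121/400 ≈ 142.80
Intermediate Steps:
v = 1/20 (v = -½/(-10) = -½*(-⅒) = 1/20 ≈ 0.050000)
(v + W(A(-2 - 4)))² = (1/20 - 12)² = (-239/20)² = 57121/400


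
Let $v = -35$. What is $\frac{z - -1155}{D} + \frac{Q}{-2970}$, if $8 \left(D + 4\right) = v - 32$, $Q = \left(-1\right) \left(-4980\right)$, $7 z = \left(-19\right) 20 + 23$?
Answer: $- \frac{818}{9} \approx -90.889$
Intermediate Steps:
$z = -51$ ($z = \frac{\left(-19\right) 20 + 23}{7} = \frac{-380 + 23}{7} = \frac{1}{7} \left(-357\right) = -51$)
$Q = 4980$
$D = - \frac{99}{8}$ ($D = -4 + \frac{-35 - 32}{8} = -4 + \frac{1}{8} \left(-67\right) = -4 - \frac{67}{8} = - \frac{99}{8} \approx -12.375$)
$\frac{z - -1155}{D} + \frac{Q}{-2970} = \frac{-51 - -1155}{- \frac{99}{8}} + \frac{4980}{-2970} = \left(-51 + 1155\right) \left(- \frac{8}{99}\right) + 4980 \left(- \frac{1}{2970}\right) = 1104 \left(- \frac{8}{99}\right) - \frac{166}{99} = - \frac{2944}{33} - \frac{166}{99} = - \frac{818}{9}$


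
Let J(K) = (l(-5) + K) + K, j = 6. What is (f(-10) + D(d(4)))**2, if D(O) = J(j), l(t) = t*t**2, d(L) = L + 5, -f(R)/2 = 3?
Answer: 14161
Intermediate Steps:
f(R) = -6 (f(R) = -2*3 = -6)
d(L) = 5 + L
l(t) = t**3
J(K) = -125 + 2*K (J(K) = ((-5)**3 + K) + K = (-125 + K) + K = -125 + 2*K)
D(O) = -113 (D(O) = -125 + 2*6 = -125 + 12 = -113)
(f(-10) + D(d(4)))**2 = (-6 - 113)**2 = (-119)**2 = 14161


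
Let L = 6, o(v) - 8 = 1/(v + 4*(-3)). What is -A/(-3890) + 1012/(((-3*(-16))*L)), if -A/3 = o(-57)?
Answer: 11298119/3220920 ≈ 3.5077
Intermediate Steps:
o(v) = 8 + 1/(-12 + v) (o(v) = 8 + 1/(v + 4*(-3)) = 8 + 1/(v - 12) = 8 + 1/(-12 + v))
A = -551/23 (A = -3*(-95 + 8*(-57))/(-12 - 57) = -3*(-95 - 456)/(-69) = -(-1)*(-551)/23 = -3*551/69 = -551/23 ≈ -23.957)
-A/(-3890) + 1012/(((-3*(-16))*L)) = -1*(-551/23)/(-3890) + 1012/((-3*(-16)*6)) = (551/23)*(-1/3890) + 1012/((48*6)) = -551/89470 + 1012/288 = -551/89470 + 1012*(1/288) = -551/89470 + 253/72 = 11298119/3220920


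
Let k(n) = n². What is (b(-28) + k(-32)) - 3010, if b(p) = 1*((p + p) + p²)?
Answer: -1258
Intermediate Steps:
b(p) = p² + 2*p (b(p) = 1*(2*p + p²) = 1*(p² + 2*p) = p² + 2*p)
(b(-28) + k(-32)) - 3010 = (-28*(2 - 28) + (-32)²) - 3010 = (-28*(-26) + 1024) - 3010 = (728 + 1024) - 3010 = 1752 - 3010 = -1258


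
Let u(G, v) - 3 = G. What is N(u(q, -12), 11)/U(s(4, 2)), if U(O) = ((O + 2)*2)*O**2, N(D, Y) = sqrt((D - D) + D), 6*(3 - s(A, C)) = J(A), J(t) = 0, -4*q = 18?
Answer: I*sqrt(6)/180 ≈ 0.013608*I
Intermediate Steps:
q = -9/2 (q = -1/4*18 = -9/2 ≈ -4.5000)
s(A, C) = 3 (s(A, C) = 3 - 1/6*0 = 3 + 0 = 3)
u(G, v) = 3 + G
N(D, Y) = sqrt(D) (N(D, Y) = sqrt(0 + D) = sqrt(D))
U(O) = O**2*(4 + 2*O) (U(O) = ((2 + O)*2)*O**2 = (4 + 2*O)*O**2 = O**2*(4 + 2*O))
N(u(q, -12), 11)/U(s(4, 2)) = sqrt(3 - 9/2)/((2*3**2*(2 + 3))) = sqrt(-3/2)/((2*9*5)) = (I*sqrt(6)/2)/90 = (I*sqrt(6)/2)*(1/90) = I*sqrt(6)/180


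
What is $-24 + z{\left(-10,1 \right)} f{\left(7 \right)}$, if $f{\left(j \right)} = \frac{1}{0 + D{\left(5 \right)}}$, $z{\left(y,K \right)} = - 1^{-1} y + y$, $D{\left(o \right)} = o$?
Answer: $-24$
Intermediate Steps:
$z{\left(y,K \right)} = 0$ ($z{\left(y,K \right)} = \left(-1\right) 1 y + y = - y + y = 0$)
$f{\left(j \right)} = \frac{1}{5}$ ($f{\left(j \right)} = \frac{1}{0 + 5} = \frac{1}{5}$)
$-24 + z{\left(-10,1 \right)} f{\left(7 \right)} = -24 + 0 \cdot \frac{1}{5} = -24 + 0 = -24$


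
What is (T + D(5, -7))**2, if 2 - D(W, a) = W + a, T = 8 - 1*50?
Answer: 1444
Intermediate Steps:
T = -42 (T = 8 - 50 = -42)
D(W, a) = 2 - W - a (D(W, a) = 2 - (W + a) = 2 + (-W - a) = 2 - W - a)
(T + D(5, -7))**2 = (-42 + (2 - 1*5 - 1*(-7)))**2 = (-42 + (2 - 5 + 7))**2 = (-42 + 4)**2 = (-38)**2 = 1444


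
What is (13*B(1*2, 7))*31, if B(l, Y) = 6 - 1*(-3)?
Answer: 3627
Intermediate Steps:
B(l, Y) = 9 (B(l, Y) = 6 + 3 = 9)
(13*B(1*2, 7))*31 = (13*9)*31 = 117*31 = 3627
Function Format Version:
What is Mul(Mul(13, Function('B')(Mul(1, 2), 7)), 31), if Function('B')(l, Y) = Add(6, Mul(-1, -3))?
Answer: 3627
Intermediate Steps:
Function('B')(l, Y) = 9 (Function('B')(l, Y) = Add(6, 3) = 9)
Mul(Mul(13, Function('B')(Mul(1, 2), 7)), 31) = Mul(Mul(13, 9), 31) = Mul(117, 31) = 3627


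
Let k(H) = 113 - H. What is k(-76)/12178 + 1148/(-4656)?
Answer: -1637545/7087596 ≈ -0.23104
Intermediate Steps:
k(-76)/12178 + 1148/(-4656) = (113 - 1*(-76))/12178 + 1148/(-4656) = (113 + 76)*(1/12178) + 1148*(-1/4656) = 189*(1/12178) - 287/1164 = 189/12178 - 287/1164 = -1637545/7087596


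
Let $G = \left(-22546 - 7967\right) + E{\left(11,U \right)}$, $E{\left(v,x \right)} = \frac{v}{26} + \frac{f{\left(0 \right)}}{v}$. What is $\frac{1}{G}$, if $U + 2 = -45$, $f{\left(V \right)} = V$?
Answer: $- \frac{26}{793327} \approx -3.2773 \cdot 10^{-5}$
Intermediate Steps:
$U = -47$ ($U = -2 - 45 = -47$)
$E{\left(v,x \right)} = \frac{v}{26}$ ($E{\left(v,x \right)} = \frac{v}{26} + \frac{0}{v} = v \frac{1}{26} + 0 = \frac{v}{26} + 0 = \frac{v}{26}$)
$G = - \frac{793327}{26}$ ($G = \left(-22546 - 7967\right) + \frac{1}{26} \cdot 11 = -30513 + \frac{11}{26} = - \frac{793327}{26} \approx -30513.0$)
$\frac{1}{G} = \frac{1}{- \frac{793327}{26}} = - \frac{26}{793327}$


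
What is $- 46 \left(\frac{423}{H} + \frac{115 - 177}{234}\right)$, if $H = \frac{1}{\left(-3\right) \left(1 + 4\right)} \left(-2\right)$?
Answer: $- \frac{17072969}{117} \approx -1.4592 \cdot 10^{5}$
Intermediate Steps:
$H = \frac{2}{15}$ ($H = - \frac{1}{3 \cdot 5} \left(-2\right) = \left(- \frac{1}{3}\right) \frac{1}{5} \left(-2\right) = \left(- \frac{1}{15}\right) \left(-2\right) = \frac{2}{15} \approx 0.13333$)
$- 46 \left(\frac{423}{H} + \frac{115 - 177}{234}\right) = - 46 \left(\frac{423}{\frac{2}{15}} + \frac{115 - 177}{234}\right) = - 46 \left(423 \cdot \frac{15}{2} + \left(115 - 177\right) \frac{1}{234}\right) = - 46 \left(\frac{6345}{2} - \frac{31}{117}\right) = \left(-46\right) \frac{742303}{234} = - \frac{17072969}{117}$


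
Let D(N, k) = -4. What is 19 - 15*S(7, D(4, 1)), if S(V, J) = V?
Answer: -86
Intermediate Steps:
19 - 15*S(7, D(4, 1)) = 19 - 15*7 = 19 - 105 = -86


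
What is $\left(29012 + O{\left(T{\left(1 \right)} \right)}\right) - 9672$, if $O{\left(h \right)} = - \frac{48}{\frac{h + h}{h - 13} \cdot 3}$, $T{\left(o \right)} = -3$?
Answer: $\frac{57892}{3} \approx 19297.0$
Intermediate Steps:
$O{\left(h \right)} = - \frac{8 \left(-13 + h\right)}{h}$ ($O{\left(h \right)} = - \frac{48}{\frac{2 h}{-13 + h} 3} = - \frac{48}{6 h \frac{1}{-13 + h}} = - 48 \frac{-13 + h}{6 h} = - \frac{8 \left(-13 + h\right)}{h}$)
$\left(29012 + O{\left(T{\left(1 \right)} \right)}\right) - 9672 = \left(29012 + \left(-8 + \frac{104}{-3}\right)\right) - 9672 = \left(29012 + \left(-8 + 104 \left(- \frac{1}{3}\right)\right)\right) - 9672 = \left(29012 - \frac{128}{3}\right) - 9672 = \frac{86908}{3} - 9672 = \frac{57892}{3}$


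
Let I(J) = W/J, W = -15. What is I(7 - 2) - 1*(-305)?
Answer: 302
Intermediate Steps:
I(J) = -15/J
I(7 - 2) - 1*(-305) = -15/(7 - 2) - 1*(-305) = -15/5 + 305 = -15*1/5 + 305 = -3 + 305 = 302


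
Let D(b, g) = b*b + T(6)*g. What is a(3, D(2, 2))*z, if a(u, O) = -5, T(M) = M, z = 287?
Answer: -1435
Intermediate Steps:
D(b, g) = b**2 + 6*g (D(b, g) = b*b + 6*g = b**2 + 6*g)
a(3, D(2, 2))*z = -5*287 = -1435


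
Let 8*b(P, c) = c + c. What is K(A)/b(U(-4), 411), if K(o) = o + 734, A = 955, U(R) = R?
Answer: 2252/137 ≈ 16.438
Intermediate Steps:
b(P, c) = c/4 (b(P, c) = (c + c)/8 = (2*c)/8 = c/4)
K(o) = 734 + o
K(A)/b(U(-4), 411) = (734 + 955)/(((1/4)*411)) = 1689/(411/4) = 1689*(4/411) = 2252/137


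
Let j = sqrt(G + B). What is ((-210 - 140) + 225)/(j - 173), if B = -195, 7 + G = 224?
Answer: 21625/29907 + 125*sqrt(22)/29907 ≈ 0.74268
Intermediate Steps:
G = 217 (G = -7 + 224 = 217)
j = sqrt(22) (j = sqrt(217 - 195) = sqrt(22) ≈ 4.6904)
((-210 - 140) + 225)/(j - 173) = ((-210 - 140) + 225)/(sqrt(22) - 173) = (-350 + 225)/(-173 + sqrt(22)) = -125/(-173 + sqrt(22))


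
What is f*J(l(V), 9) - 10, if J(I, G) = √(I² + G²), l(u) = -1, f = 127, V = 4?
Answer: -10 + 127*√82 ≈ 1140.0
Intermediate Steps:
J(I, G) = √(G² + I²)
f*J(l(V), 9) - 10 = 127*√(9² + (-1)²) - 10 = 127*√(81 + 1) - 10 = 127*√82 - 10 = -10 + 127*√82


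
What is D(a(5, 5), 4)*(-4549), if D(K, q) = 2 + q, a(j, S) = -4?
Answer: -27294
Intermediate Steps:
D(a(5, 5), 4)*(-4549) = (2 + 4)*(-4549) = 6*(-4549) = -27294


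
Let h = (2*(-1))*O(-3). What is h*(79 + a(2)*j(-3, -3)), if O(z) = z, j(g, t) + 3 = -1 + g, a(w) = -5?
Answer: 684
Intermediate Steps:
j(g, t) = -4 + g (j(g, t) = -3 + (-1 + g) = -4 + g)
h = 6 (h = (2*(-1))*(-3) = -2*(-3) = 6)
h*(79 + a(2)*j(-3, -3)) = 6*(79 - 5*(-4 - 3)) = 6*(79 - 5*(-7)) = 6*(79 + 35) = 6*114 = 684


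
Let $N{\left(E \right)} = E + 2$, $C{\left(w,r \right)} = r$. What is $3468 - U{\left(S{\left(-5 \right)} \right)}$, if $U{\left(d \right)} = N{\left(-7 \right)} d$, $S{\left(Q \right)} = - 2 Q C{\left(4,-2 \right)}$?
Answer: $3368$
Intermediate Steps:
$S{\left(Q \right)} = 4 Q$ ($S{\left(Q \right)} = - 2 Q \left(-2\right) = 4 Q$)
$N{\left(E \right)} = 2 + E$
$U{\left(d \right)} = - 5 d$ ($U{\left(d \right)} = \left(2 - 7\right) d = - 5 d$)
$3468 - U{\left(S{\left(-5 \right)} \right)} = 3468 - - 5 \cdot 4 \left(-5\right) = 3468 - \left(-5\right) \left(-20\right) = 3468 - 100 = 3368$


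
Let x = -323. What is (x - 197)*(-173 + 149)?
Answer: 12480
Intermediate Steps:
(x - 197)*(-173 + 149) = (-323 - 197)*(-173 + 149) = -520*(-24) = 12480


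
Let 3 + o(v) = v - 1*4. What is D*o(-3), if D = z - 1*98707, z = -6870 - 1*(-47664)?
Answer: 579130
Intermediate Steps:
z = 40794 (z = -6870 + 47664 = 40794)
D = -57913 (D = 40794 - 1*98707 = 40794 - 98707 = -57913)
o(v) = -7 + v (o(v) = -3 + (v - 1*4) = -3 + (v - 4) = -3 + (-4 + v) = -7 + v)
D*o(-3) = -57913*(-7 - 3) = -57913*(-10) = 579130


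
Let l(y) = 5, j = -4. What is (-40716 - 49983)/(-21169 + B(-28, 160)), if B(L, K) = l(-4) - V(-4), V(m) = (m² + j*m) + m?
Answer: 30233/7064 ≈ 4.2799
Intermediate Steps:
V(m) = m² - 3*m (V(m) = (m² - 4*m) + m = m² - 3*m)
B(L, K) = -23 (B(L, K) = 5 - (-4)*(-3 - 4) = 5 - (-4)*(-7) = 5 - 1*28 = 5 - 28 = -23)
(-40716 - 49983)/(-21169 + B(-28, 160)) = (-40716 - 49983)/(-21169 - 23) = -90699/(-21192) = -90699*(-1/21192) = 30233/7064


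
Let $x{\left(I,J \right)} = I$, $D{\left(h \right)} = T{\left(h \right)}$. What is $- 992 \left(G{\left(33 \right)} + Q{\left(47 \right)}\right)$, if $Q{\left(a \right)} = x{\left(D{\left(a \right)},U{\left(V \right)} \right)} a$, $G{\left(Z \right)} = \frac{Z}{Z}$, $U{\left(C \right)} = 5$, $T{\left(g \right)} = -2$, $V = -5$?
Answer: $92256$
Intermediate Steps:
$G{\left(Z \right)} = 1$
$D{\left(h \right)} = -2$
$Q{\left(a \right)} = - 2 a$
$- 992 \left(G{\left(33 \right)} + Q{\left(47 \right)}\right) = - 992 \left(1 - 94\right) = \left(-992\right) \left(-93\right) = 92256$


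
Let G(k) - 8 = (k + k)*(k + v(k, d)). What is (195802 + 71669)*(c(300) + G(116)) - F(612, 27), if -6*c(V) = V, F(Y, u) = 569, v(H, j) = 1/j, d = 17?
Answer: 122240121689/17 ≈ 7.1906e+9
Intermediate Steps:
c(V) = -V/6
G(k) = 8 + 2*k*(1/17 + k) (G(k) = 8 + (k + k)*(k + 1/17) = 8 + (2*k)*(k + 1/17) = 8 + (2*k)*(1/17 + k) = 8 + 2*k*(1/17 + k))
(195802 + 71669)*(c(300) + G(116)) - F(612, 27) = (195802 + 71669)*(-⅙*300 + (8 + 2*116² + (2/17)*116)) - 1*569 = 267471*(-50 + (8 + 2*13456 + 232/17)) - 569 = 267471*(-50 + (8 + 26912 + 232/17)) - 569 = 267471*(-50 + 457872/17) - 569 = 267471*(457022/17) - 569 = 122240131362/17 - 569 = 122240121689/17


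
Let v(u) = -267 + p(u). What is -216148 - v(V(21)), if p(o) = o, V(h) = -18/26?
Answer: -2806444/13 ≈ -2.1588e+5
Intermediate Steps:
V(h) = -9/13 (V(h) = -18*1/26 = -9/13)
v(u) = -267 + u
-216148 - v(V(21)) = -216148 - (-267 - 9/13) = -216148 - 1*(-3480/13) = -216148 + 3480/13 = -2806444/13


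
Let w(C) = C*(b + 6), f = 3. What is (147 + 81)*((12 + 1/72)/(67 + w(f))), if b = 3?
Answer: 16435/564 ≈ 29.140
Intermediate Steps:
w(C) = 9*C (w(C) = C*(3 + 6) = C*9 = 9*C)
(147 + 81)*((12 + 1/72)/(67 + w(f))) = (147 + 81)*((12 + 1/72)/(67 + 9*3)) = 228*((12 + 1/72)/(67 + 27)) = 228*((865/72)/94) = 228*((865/72)*(1/94)) = 228*(865/6768) = 16435/564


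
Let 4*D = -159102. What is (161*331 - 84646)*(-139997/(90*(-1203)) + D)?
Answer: 13502571048074/10827 ≈ 1.2471e+9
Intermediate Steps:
D = -79551/2 (D = (¼)*(-159102) = -79551/2 ≈ -39776.)
(161*331 - 84646)*(-139997/(90*(-1203)) + D) = (161*331 - 84646)*(-139997/(90*(-1203)) - 79551/2) = (53291 - 84646)*(-139997/(-108270) - 79551/2) = -31355*(-139997*(-1/108270) - 79551/2) = -31355*(139997/108270 - 79551/2) = -31355*(-2153176694/54135) = 13502571048074/10827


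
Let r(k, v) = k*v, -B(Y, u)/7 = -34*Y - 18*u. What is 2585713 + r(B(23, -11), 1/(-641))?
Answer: 1657437945/641 ≈ 2.5857e+6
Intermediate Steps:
B(Y, u) = 126*u + 238*Y (B(Y, u) = -7*(-34*Y - 18*u) = 126*u + 238*Y)
2585713 + r(B(23, -11), 1/(-641)) = 2585713 + (126*(-11) + 238*23)/(-641) = 2585713 + (-1386 + 5474)*(-1/641) = 2585713 + 4088*(-1/641) = 2585713 - 4088/641 = 1657437945/641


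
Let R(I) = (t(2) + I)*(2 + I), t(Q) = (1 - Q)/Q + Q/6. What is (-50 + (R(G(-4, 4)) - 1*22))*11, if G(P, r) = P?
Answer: -2101/3 ≈ -700.33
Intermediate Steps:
t(Q) = Q/6 + (1 - Q)/Q (t(Q) = (1 - Q)/Q + Q*(⅙) = (1 - Q)/Q + Q/6 = Q/6 + (1 - Q)/Q)
R(I) = (2 + I)*(-⅙ + I) (R(I) = ((-1 + 1/2 + (⅙)*2) + I)*(2 + I) = ((-1 + ½ + ⅓) + I)*(2 + I) = (-⅙ + I)*(2 + I) = (2 + I)*(-⅙ + I))
(-50 + (R(G(-4, 4)) - 1*22))*11 = (-50 + ((-⅓ + (-4)² + (11/6)*(-4)) - 1*22))*11 = (-50 + ((-⅓ + 16 - 22/3) - 22))*11 = (-50 + (25/3 - 22))*11 = (-50 - 41/3)*11 = -191/3*11 = -2101/3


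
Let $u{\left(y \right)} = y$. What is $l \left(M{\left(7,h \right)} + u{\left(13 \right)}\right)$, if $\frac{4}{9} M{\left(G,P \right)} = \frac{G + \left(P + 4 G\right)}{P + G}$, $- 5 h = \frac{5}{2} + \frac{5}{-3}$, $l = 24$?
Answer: $\frac{24078}{41} \approx 587.27$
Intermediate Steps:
$h = - \frac{1}{6}$ ($h = - \frac{\frac{5}{2} + \frac{5}{-3}}{5} = - \frac{5 \cdot \frac{1}{2} + 5 \left(- \frac{1}{3}\right)}{5} = - \frac{\frac{5}{2} - \frac{5}{3}}{5} = \left(- \frac{1}{5}\right) \frac{5}{6} = - \frac{1}{6} \approx -0.16667$)
$M{\left(G,P \right)} = \frac{9 \left(P + 5 G\right)}{4 \left(G + P\right)}$ ($M{\left(G,P \right)} = \frac{9 \frac{G + \left(P + 4 G\right)}{P + G}}{4} = \frac{9 \frac{P + 5 G}{G + P}}{4} = \frac{9 \left(P + 5 G\right)}{4 \left(G + P\right)}$)
$l \left(M{\left(7,h \right)} + u{\left(13 \right)}\right) = 24 \left(\frac{9 \left(- \frac{1}{6} + 5 \cdot 7\right)}{4 \left(7 - \frac{1}{6}\right)} + 13\right) = 24 \left(\frac{9 \left(- \frac{1}{6} + 35\right)}{4 \cdot \frac{41}{6}} + 13\right) = 24 \left(\frac{9}{4} \cdot \frac{6}{41} \cdot \frac{209}{6} + 13\right) = 24 \left(\frac{1881}{164} + 13\right) = 24 \cdot \frac{4013}{164} = \frac{24078}{41}$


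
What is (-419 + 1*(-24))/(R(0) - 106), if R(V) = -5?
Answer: 443/111 ≈ 3.9910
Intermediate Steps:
(-419 + 1*(-24))/(R(0) - 106) = (-419 + 1*(-24))/(-5 - 106) = (-419 - 24)/(-111) = -443*(-1/111) = 443/111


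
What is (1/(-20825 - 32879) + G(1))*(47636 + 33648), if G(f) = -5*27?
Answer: -21046869023/1918 ≈ -1.0973e+7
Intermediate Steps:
G(f) = -135
(1/(-20825 - 32879) + G(1))*(47636 + 33648) = (1/(-20825 - 32879) - 135)*(47636 + 33648) = (1/(-53704) - 135)*81284 = (-1/53704 - 135)*81284 = -7250041/53704*81284 = -21046869023/1918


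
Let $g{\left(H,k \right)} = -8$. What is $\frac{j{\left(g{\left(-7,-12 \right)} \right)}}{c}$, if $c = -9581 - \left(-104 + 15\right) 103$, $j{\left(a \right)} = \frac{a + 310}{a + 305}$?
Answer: $- \frac{151}{61479} \approx -0.0024561$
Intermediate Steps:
$j{\left(a \right)} = \frac{310 + a}{305 + a}$
$c = -414$ ($c = -9581 - \left(-89\right) 103 = -9581 - -9167 = -9581 + 9167 = -414$)
$\frac{j{\left(g{\left(-7,-12 \right)} \right)}}{c} = \frac{\frac{1}{305 - 8} \left(310 - 8\right)}{-414} = \frac{1}{297} \cdot 302 \left(- \frac{1}{414}\right) = \frac{302}{297} \left(- \frac{1}{414}\right) = - \frac{151}{61479}$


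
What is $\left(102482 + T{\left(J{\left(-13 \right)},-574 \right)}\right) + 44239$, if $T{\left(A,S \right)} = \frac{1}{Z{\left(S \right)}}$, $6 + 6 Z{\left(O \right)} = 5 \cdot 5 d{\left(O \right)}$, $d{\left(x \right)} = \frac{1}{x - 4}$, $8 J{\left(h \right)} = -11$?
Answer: $\frac{512492985}{3493} \approx 1.4672 \cdot 10^{5}$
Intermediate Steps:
$J{\left(h \right)} = - \frac{11}{8}$ ($J{\left(h \right)} = \frac{1}{8} \left(-11\right) = - \frac{11}{8}$)
$d{\left(x \right)} = \frac{1}{-4 + x}$
$Z{\left(O \right)} = -1 + \frac{25}{6 \left(-4 + O\right)}$ ($Z{\left(O \right)} = -1 + \frac{5 \cdot 5 \frac{1}{-4 + O}}{6} = -1 + \frac{25 \frac{1}{-4 + O}}{6} = -1 + \frac{25}{6 \left(-4 + O\right)}$)
$T{\left(A,S \right)} = \frac{-4 + S}{\frac{49}{6} - S}$ ($T{\left(A,S \right)} = \frac{1}{\frac{1}{-4 + S} \left(\frac{49}{6} - S\right)} = \frac{-4 + S}{\frac{49}{6} - S}$)
$\left(102482 + T{\left(J{\left(-13 \right)},-574 \right)}\right) + 44239 = \left(102482 + \frac{6 \left(4 - -574\right)}{-49 + 6 \left(-574\right)}\right) + 44239 = \left(102482 + \frac{6 \left(4 + 574\right)}{-49 - 3444}\right) + 44239 = \left(102482 + 6 \frac{1}{-3493} \cdot 578\right) + 44239 = \left(102482 + 6 \left(- \frac{1}{3493}\right) 578\right) + 44239 = \left(102482 - \frac{3468}{3493}\right) + 44239 = \frac{357966158}{3493} + 44239 = \frac{512492985}{3493}$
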